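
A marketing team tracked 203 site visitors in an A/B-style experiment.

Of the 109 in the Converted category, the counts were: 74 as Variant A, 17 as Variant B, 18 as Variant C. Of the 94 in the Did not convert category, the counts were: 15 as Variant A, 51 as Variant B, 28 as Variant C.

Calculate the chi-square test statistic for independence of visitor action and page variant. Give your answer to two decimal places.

57.49

Row totals: 109, 94. Column totals: 89, 68, 46. Grand total N = 203.
Expected counts (row total × column total / N):
  Converted, Variant A: 109×89/203 = 47.788
  Converted, Variant B: 109×68/203 = 36.512
  Converted, Variant C: 109×46/203 = 24.700
  Did not convert, Variant A: 94×89/203 = 41.212
  Did not convert, Variant B: 94×68/203 = 31.488
  Did not convert, Variant C: 94×46/203 = 21.300
Contributions (O − E)²/E:
  (74 − 47.788)²/47.788 = 14.3774
  (17 − 36.512)²/36.512 = 10.4272
  (18 − 24.700)²/24.700 = 1.8174
  (15 − 41.212)²/41.212 = 16.6716
  (51 − 31.488)²/31.488 = 12.0909
  (28 − 21.300)²/21.300 = 2.1075
χ² = 14.3774 + 10.4272 + 1.8174 + 16.6716 + 12.0909 + 2.1075 = 57.49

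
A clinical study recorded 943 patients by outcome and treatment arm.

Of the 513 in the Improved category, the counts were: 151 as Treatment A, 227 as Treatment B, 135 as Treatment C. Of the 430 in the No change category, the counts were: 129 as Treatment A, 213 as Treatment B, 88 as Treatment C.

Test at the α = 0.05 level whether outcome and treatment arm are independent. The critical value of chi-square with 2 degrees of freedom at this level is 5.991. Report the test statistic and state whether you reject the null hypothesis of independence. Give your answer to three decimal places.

4.812; fail to reject H₀

Row totals: 513, 430. Column totals: 280, 440, 223. Grand total N = 943.
Expected counts (row total × column total / N):
  Improved, Treatment A: 513×280/943 = 152.3224
  Improved, Treatment B: 513×440/943 = 239.3637
  Improved, Treatment C: 513×223/943 = 121.3139
  No change, Treatment A: 430×280/943 = 127.6776
  No change, Treatment B: 430×440/943 = 200.6363
  No change, Treatment C: 430×223/943 = 101.6861
Contributions (O − E)²/E:
  (151 − 152.3224)²/152.3224 = 0.0115
  (227 − 239.3637)²/239.3637 = 0.6386
  (135 − 121.3139)²/121.3139 = 1.5440
  (129 − 127.6776)²/127.6776 = 0.0137
  (213 − 200.6363)²/200.6363 = 0.7619
  (88 − 101.6861)²/101.6861 = 1.8420
χ² = 0.0115 + 0.6386 + 1.5440 + 0.0137 + 0.7619 + 1.8420 = 4.812
df = (2−1)(3−1) = 2. Since 4.812 < 5.991, fail to reject the null hypothesis of independence at α = 0.05.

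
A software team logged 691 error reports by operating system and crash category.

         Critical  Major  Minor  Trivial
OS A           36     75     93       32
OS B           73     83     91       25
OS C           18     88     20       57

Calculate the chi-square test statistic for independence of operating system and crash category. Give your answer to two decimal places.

94.58

Row totals: 236, 272, 183. Column totals: 127, 246, 204, 114. Grand total N = 691.
Expected counts (row total × column total / N):
  OS A, Critical: 236×127/691 = 43.375
  OS A, Major: 236×246/691 = 84.017
  OS A, Minor: 236×204/691 = 69.673
  OS A, Trivial: 236×114/691 = 38.935
  OS B, Critical: 272×127/691 = 49.991
  OS B, Major: 272×246/691 = 96.834
  OS B, Minor: 272×204/691 = 80.301
  OS B, Trivial: 272×114/691 = 44.874
  OS C, Critical: 183×127/691 = 33.634
  OS C, Major: 183×246/691 = 65.149
  OS C, Minor: 183×204/691 = 54.026
  OS C, Trivial: 183×114/691 = 30.191
Contributions (O − E)²/E:
  (36 − 43.375)²/43.375 = 1.2540
  (75 − 84.017)²/84.017 = 0.9677
  (93 − 69.673)²/69.673 = 7.8100
  (32 − 38.935)²/38.935 = 1.2352
  (73 − 49.991)²/49.991 = 10.5902
  (83 − 96.834)²/96.834 = 1.9764
  (91 − 80.301)²/80.301 = 1.4255
  (25 − 44.874)²/44.874 = 8.8019
  (18 − 33.634)²/33.634 = 7.2671
  (88 − 65.149)²/65.149 = 8.0150
  (20 − 54.026)²/54.026 = 21.4298
  (57 − 30.191)²/30.191 = 23.8059
χ² = 1.2540 + 0.9677 + 7.8100 + 1.2352 + 10.5902 + 1.9764 + 1.4255 + 8.8019 + 7.2671 + 8.0150 + 21.4298 + 23.8059 = 94.58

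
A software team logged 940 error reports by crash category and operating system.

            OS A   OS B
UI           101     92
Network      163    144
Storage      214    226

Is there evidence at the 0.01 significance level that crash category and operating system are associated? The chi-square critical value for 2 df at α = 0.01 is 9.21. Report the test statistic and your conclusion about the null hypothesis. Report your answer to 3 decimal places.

1.651; fail to reject H₀

Row totals: 193, 307, 440. Column totals: 478, 462. Grand total N = 940.
Expected counts (row total × column total / N):
  UI, OS A: 193×478/940 = 98.1426
  UI, OS B: 193×462/940 = 94.8574
  Network, OS A: 307×478/940 = 156.1128
  Network, OS B: 307×462/940 = 150.8872
  Storage, OS A: 440×478/940 = 223.7447
  Storage, OS B: 440×462/940 = 216.2553
Contributions (O − E)²/E:
  (101 − 98.1426)²/98.1426 = 0.0832
  (92 − 94.8574)²/94.8574 = 0.0861
  (163 − 156.1128)²/156.1128 = 0.3038
  (144 − 150.8872)²/150.8872 = 0.3144
  (214 − 223.7447)²/223.7447 = 0.4244
  (226 − 216.2553)²/216.2553 = 0.4391
χ² = 0.0832 + 0.0861 + 0.3038 + 0.3144 + 0.4244 + 0.4391 = 1.651
df = (3−1)(2−1) = 2. Since 1.651 < 9.21, fail to reject the null hypothesis of independence at α = 0.01.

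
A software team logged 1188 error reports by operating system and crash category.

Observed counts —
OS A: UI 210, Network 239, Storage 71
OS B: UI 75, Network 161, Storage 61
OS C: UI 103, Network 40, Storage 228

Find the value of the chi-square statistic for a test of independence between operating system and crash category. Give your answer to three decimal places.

296.821

Row totals: 520, 297, 371. Column totals: 388, 440, 360. Grand total N = 1188.
Expected counts (row total × column total / N):
  OS A, UI: 520×388/1188 = 169.8316
  OS A, Network: 520×440/1188 = 192.5926
  OS A, Storage: 520×360/1188 = 157.5758
  OS B, UI: 297×388/1188 = 97.0000
  OS B, Network: 297×440/1188 = 110.0000
  OS B, Storage: 297×360/1188 = 90.0000
  OS C, UI: 371×388/1188 = 121.1684
  OS C, Network: 371×440/1188 = 137.4074
  OS C, Storage: 371×360/1188 = 112.4242
Contributions (O − E)²/E:
  (210 − 169.8316)²/169.8316 = 9.5006
  (239 − 192.5926)²/192.5926 = 11.1824
  (71 − 157.5758)²/157.5758 = 47.5668
  (75 − 97.0000)²/97.0000 = 4.9897
  (161 − 110.0000)²/110.0000 = 23.6455
  (61 − 90.0000)²/90.0000 = 9.3444
  (103 − 121.1684)²/121.1684 = 2.7242
  (40 − 137.4074)²/137.4074 = 69.0516
  (228 − 112.4242)²/112.4242 = 118.8157
χ² = 9.5006 + 11.1824 + 47.5668 + 4.9897 + 23.6455 + 9.3444 + 2.7242 + 69.0516 + 118.8157 = 296.821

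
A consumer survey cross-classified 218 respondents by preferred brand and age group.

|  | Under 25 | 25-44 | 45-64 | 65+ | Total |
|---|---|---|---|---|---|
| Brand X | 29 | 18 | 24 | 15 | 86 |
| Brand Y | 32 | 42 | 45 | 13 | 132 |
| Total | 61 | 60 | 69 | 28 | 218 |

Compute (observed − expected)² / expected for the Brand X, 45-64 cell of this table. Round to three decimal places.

0.381

Row total (Brand X) = 86; column total (45-64) = 69; N = 218.
Expected count E = 86 × 69 / 218 = 27.2202.
Contribution = (O − E)²/E = (24 − 27.2202)² / 27.2202 = 0.381.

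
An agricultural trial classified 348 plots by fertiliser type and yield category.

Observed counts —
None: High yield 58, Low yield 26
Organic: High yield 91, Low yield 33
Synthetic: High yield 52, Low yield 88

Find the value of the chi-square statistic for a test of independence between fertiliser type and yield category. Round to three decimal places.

Row totals: 84, 124, 140. Column totals: 201, 147. Grand total N = 348.
Expected counts (row total × column total / N):
  None, High yield: 84×201/348 = 48.5172
  None, Low yield: 84×147/348 = 35.4828
  Organic, High yield: 124×201/348 = 71.6207
  Organic, Low yield: 124×147/348 = 52.3793
  Synthetic, High yield: 140×201/348 = 80.8621
  Synthetic, Low yield: 140×147/348 = 59.1379
Contributions (O − E)²/E:
  (58 − 48.5172)²/48.5172 = 1.8534
  (26 − 35.4828)²/35.4828 = 2.5343
  (91 − 71.6207)²/71.6207 = 5.2437
  (33 − 52.3793)²/52.3793 = 7.1700
  (52 − 80.8621)²/80.8621 = 10.3017
  (88 − 59.1379)²/59.1379 = 14.0861
χ² = 1.8534 + 2.5343 + 5.2437 + 7.1700 + 10.3017 + 14.0861 = 41.189

41.189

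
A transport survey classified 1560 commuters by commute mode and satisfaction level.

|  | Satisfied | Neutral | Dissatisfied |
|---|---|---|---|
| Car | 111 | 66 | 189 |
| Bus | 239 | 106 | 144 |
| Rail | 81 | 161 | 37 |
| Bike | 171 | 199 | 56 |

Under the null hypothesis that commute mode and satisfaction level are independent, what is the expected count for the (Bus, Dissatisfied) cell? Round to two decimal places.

133.53

Row total (Bus) = 489; column total (Dissatisfied) = 426; grand total N = 1560.
Expected count = (row total × column total) / N = 489 × 426 / 1560 = 133.53.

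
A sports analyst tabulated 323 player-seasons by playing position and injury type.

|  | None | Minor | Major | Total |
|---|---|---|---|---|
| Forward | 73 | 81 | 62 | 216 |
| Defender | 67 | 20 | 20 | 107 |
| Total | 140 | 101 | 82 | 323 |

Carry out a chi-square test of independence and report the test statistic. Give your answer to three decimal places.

24.633

Grand total N = 323.
Expected counts (row total × column total / N):
  Forward, None: 216×140/323 = 93.6223
  Forward, Minor: 216×101/323 = 67.5418
  Forward, Major: 216×82/323 = 54.8359
  Defender, None: 107×140/323 = 46.3777
  Defender, Minor: 107×101/323 = 33.4582
  Defender, Major: 107×82/323 = 27.1641
Contributions (O − E)²/E:
  (73 − 93.6223)²/93.6223 = 4.5425
  (81 − 67.5418)²/67.5418 = 2.6816
  (62 − 54.8359)²/54.8359 = 0.9360
  (67 − 46.3777)²/46.3777 = 9.1699
  (20 − 33.4582)²/33.4582 = 5.4134
  (20 − 27.1641)²/27.1641 = 1.8894
χ² = 4.5425 + 2.6816 + 0.9360 + 9.1699 + 5.4134 + 1.8894 = 24.633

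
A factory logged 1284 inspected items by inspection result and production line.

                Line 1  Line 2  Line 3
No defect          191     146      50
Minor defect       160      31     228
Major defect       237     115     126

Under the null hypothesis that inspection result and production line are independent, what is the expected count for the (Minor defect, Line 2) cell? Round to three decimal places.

95.287

Row total (Minor defect) = 419; column total (Line 2) = 292; grand total N = 1284.
Expected count = (row total × column total) / N = 419 × 292 / 1284 = 95.287.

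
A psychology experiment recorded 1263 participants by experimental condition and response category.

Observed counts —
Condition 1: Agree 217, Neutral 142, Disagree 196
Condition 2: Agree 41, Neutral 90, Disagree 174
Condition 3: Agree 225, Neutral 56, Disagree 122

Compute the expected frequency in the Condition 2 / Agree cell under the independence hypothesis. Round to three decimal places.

Row total (Condition 2) = 305; column total (Agree) = 483; grand total N = 1263.
Expected count = (row total × column total) / N = 305 × 483 / 1263 = 116.639.

116.639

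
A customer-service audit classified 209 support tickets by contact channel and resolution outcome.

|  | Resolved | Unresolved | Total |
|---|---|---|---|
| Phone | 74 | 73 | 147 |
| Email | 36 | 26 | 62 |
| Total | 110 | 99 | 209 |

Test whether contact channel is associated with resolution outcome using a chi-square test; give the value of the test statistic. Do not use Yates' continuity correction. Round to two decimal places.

1.04

Grand total N = 209.
Expected counts (row total × column total / N):
  Phone, Resolved: 147×110/209 = 77.368
  Phone, Unresolved: 147×99/209 = 69.632
  Email, Resolved: 62×110/209 = 32.632
  Email, Unresolved: 62×99/209 = 29.368
Contributions (O − E)²/E:
  (74 − 77.368)²/77.368 = 0.1466
  (73 − 69.632)²/69.632 = 0.1629
  (36 − 32.632)²/32.632 = 0.3476
  (26 − 29.368)²/29.368 = 0.3863
χ² = 0.1466 + 0.1629 + 0.3476 + 0.3863 = 1.04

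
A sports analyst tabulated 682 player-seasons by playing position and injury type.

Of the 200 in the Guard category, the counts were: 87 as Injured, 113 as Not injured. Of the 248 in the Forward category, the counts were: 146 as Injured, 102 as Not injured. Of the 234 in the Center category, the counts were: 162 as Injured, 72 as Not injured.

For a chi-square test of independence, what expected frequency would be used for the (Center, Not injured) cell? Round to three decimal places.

Row total (Center) = 234; column total (Not injured) = 287; grand total N = 682.
Expected count = (row total × column total) / N = 234 × 287 / 682 = 98.472.

98.472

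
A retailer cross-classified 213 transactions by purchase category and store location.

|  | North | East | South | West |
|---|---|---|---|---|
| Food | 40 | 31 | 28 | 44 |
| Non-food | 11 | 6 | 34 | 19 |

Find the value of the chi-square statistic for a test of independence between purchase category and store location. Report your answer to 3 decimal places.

Row totals: 143, 70. Column totals: 51, 37, 62, 63. Grand total N = 213.
Expected counts (row total × column total / N):
  Food, North: 143×51/213 = 34.2394
  Food, East: 143×37/213 = 24.8404
  Food, South: 143×62/213 = 41.6244
  Food, West: 143×63/213 = 42.2958
  Non-food, North: 70×51/213 = 16.7606
  Non-food, East: 70×37/213 = 12.1596
  Non-food, South: 70×62/213 = 20.3756
  Non-food, West: 70×63/213 = 20.7042
Contributions (O − E)²/E:
  (40 − 34.2394)²/34.2394 = 0.9692
  (31 − 24.8404)²/24.8404 = 1.5274
  (28 − 41.6244)²/41.6244 = 4.4595
  (44 − 42.2958)²/42.2958 = 0.0687
  (11 − 16.7606)²/16.7606 = 1.9799
  (6 − 12.1596)²/12.1596 = 3.1202
  (34 − 20.3756)²/20.3756 = 9.1101
  (19 − 20.7042)²/20.7042 = 0.1403
χ² = 0.9692 + 1.5274 + 4.4595 + 0.0687 + 1.9799 + 3.1202 + 9.1101 + 0.1403 = 21.375

21.375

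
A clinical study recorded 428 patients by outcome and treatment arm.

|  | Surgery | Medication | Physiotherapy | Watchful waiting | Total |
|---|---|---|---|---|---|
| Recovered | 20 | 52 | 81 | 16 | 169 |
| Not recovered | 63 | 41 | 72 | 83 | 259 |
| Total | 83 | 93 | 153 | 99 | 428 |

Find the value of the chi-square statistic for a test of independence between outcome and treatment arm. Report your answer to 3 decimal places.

Grand total N = 428.
Expected counts (row total × column total / N):
  Recovered, Surgery: 169×83/428 = 32.7734
  Recovered, Medication: 169×93/428 = 36.7220
  Recovered, Physiotherapy: 169×153/428 = 60.4136
  Recovered, Watchful waiting: 169×99/428 = 39.0911
  Not recovered, Surgery: 259×83/428 = 50.2266
  Not recovered, Medication: 259×93/428 = 56.2780
  Not recovered, Physiotherapy: 259×153/428 = 92.5864
  Not recovered, Watchful waiting: 259×99/428 = 59.9089
Contributions (O − E)²/E:
  (20 − 32.7734)²/32.7734 = 4.9784
  (52 − 36.7220)²/36.7220 = 6.3563
  (81 − 60.4136)²/60.4136 = 7.0150
  (16 − 39.0911)²/39.0911 = 13.6399
  (63 − 50.2266)²/50.2266 = 3.2485
  (41 − 56.2780)²/56.2780 = 4.1476
  (72 − 92.5864)²/92.5864 = 4.5773
  (83 − 59.9089)²/59.9089 = 8.9002
χ² = 4.9784 + 6.3563 + 7.0150 + 13.6399 + 3.2485 + 4.1476 + 4.5773 + 8.9002 = 52.863

52.863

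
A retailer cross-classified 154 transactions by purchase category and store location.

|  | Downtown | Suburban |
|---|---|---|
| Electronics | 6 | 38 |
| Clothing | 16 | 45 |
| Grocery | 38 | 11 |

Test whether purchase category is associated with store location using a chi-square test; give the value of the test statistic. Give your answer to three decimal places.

Row totals: 44, 61, 49. Column totals: 60, 94. Grand total N = 154.
Expected counts (row total × column total / N):
  Electronics, Downtown: 44×60/154 = 17.1429
  Electronics, Suburban: 44×94/154 = 26.8571
  Clothing, Downtown: 61×60/154 = 23.7662
  Clothing, Suburban: 61×94/154 = 37.2338
  Grocery, Downtown: 49×60/154 = 19.0909
  Grocery, Suburban: 49×94/154 = 29.9091
Contributions (O − E)²/E:
  (6 − 17.1429)²/17.1429 = 7.2429
  (38 − 26.8571)²/26.8571 = 4.6231
  (16 − 23.7662)²/23.7662 = 2.5378
  (45 − 37.2338)²/37.2338 = 1.6199
  (38 − 19.0909)²/19.0909 = 18.7290
  (11 − 29.9091)²/29.9091 = 11.9547
χ² = 7.2429 + 4.6231 + 2.5378 + 1.6199 + 18.7290 + 11.9547 = 46.707

46.707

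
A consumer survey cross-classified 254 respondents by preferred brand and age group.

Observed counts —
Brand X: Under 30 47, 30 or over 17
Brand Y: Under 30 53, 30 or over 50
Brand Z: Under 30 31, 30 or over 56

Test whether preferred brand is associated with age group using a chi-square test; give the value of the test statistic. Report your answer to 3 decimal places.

21.103

Row totals: 64, 103, 87. Column totals: 131, 123. Grand total N = 254.
Expected counts (row total × column total / N):
  Brand X, Under 30: 64×131/254 = 33.0079
  Brand X, 30 or over: 64×123/254 = 30.9921
  Brand Y, Under 30: 103×131/254 = 53.1220
  Brand Y, 30 or over: 103×123/254 = 49.8780
  Brand Z, Under 30: 87×131/254 = 44.8701
  Brand Z, 30 or over: 87×123/254 = 42.1299
Contributions (O − E)²/E:
  (47 − 33.0079)²/33.0079 = 5.9313
  (17 − 30.9921)²/30.9921 = 6.3171
  (53 − 53.1220)²/53.1220 = 0.0003
  (50 − 49.8780)²/49.8780 = 0.0003
  (31 − 44.8701)²/44.8701 = 4.2875
  (56 − 42.1299)²/42.1299 = 4.5663
χ² = 5.9313 + 6.3171 + 0.0003 + 0.0003 + 4.2875 + 4.5663 = 21.103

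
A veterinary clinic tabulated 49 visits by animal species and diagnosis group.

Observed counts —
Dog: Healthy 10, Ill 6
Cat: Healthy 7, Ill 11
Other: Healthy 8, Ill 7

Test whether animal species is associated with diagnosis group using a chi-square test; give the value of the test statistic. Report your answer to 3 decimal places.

1.936

Row totals: 16, 18, 15. Column totals: 25, 24. Grand total N = 49.
Expected counts (row total × column total / N):
  Dog, Healthy: 16×25/49 = 8.1633
  Dog, Ill: 16×24/49 = 7.8367
  Cat, Healthy: 18×25/49 = 9.1837
  Cat, Ill: 18×24/49 = 8.8163
  Other, Healthy: 15×25/49 = 7.6531
  Other, Ill: 15×24/49 = 7.3469
Contributions (O − E)²/E:
  (10 − 8.1633)²/8.1633 = 0.4132
  (6 − 7.8367)²/7.8367 = 0.4305
  (7 − 9.1837)²/9.1837 = 0.5192
  (11 − 8.8163)²/8.8163 = 0.5409
  (8 − 7.6531)²/7.6531 = 0.0157
  (7 − 7.3469)²/7.3469 = 0.0164
χ² = 0.4132 + 0.4305 + 0.5192 + 0.5409 + 0.0157 + 0.0164 = 1.936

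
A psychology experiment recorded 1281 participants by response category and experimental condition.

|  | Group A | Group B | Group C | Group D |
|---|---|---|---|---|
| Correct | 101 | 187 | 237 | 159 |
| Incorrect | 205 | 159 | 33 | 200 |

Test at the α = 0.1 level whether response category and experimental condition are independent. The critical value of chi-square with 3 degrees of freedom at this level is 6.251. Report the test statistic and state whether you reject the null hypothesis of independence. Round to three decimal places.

Row totals: 684, 597. Column totals: 306, 346, 270, 359. Grand total N = 1281.
Expected counts (row total × column total / N):
  Correct, Group A: 684×306/1281 = 163.3911
  Correct, Group B: 684×346/1281 = 184.7494
  Correct, Group C: 684×270/1281 = 144.1686
  Correct, Group D: 684×359/1281 = 191.6909
  Incorrect, Group A: 597×306/1281 = 142.6089
  Incorrect, Group B: 597×346/1281 = 161.2506
  Incorrect, Group C: 597×270/1281 = 125.8314
  Incorrect, Group D: 597×359/1281 = 167.3091
Contributions (O − E)²/E:
  (101 − 163.3911)²/163.3911 = 23.8241
  (187 − 184.7494)²/184.7494 = 0.0274
  (237 − 144.1686)²/144.1686 = 59.7749
  (159 − 191.6909)²/191.6909 = 5.5751
  (205 − 142.6089)²/142.6089 = 27.2960
  (159 − 161.2506)²/161.2506 = 0.0314
  (33 − 125.8314)²/125.8314 = 68.4858
  (200 − 167.3091)²/167.3091 = 6.3875
χ² = 23.8241 + 0.0274 + 59.7749 + 5.5751 + 27.2960 + 0.0314 + 68.4858 + 6.3875 = 191.402
df = (2−1)(4−1) = 3. Since 191.402 > 6.251, reject the null hypothesis of independence at α = 0.1.

191.402; reject H₀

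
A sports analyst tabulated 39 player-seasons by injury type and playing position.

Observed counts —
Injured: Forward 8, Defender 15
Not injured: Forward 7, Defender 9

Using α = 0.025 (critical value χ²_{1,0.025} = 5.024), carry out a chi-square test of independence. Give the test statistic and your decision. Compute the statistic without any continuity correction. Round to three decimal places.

Row totals: 23, 16. Column totals: 15, 24. Grand total N = 39.
Expected counts (row total × column total / N):
  Injured, Forward: 23×15/39 = 8.8462
  Injured, Defender: 23×24/39 = 14.1538
  Not injured, Forward: 16×15/39 = 6.1538
  Not injured, Defender: 16×24/39 = 9.8462
Contributions (O − E)²/E:
  (8 − 8.8462)²/8.8462 = 0.0809
  (15 − 14.1538)²/14.1538 = 0.0506
  (7 − 6.1538)²/6.1538 = 0.1164
  (9 − 9.8462)²/9.8462 = 0.0727
χ² = 0.0809 + 0.0506 + 0.1164 + 0.0727 = 0.321
df = (2−1)(2−1) = 1. Since 0.321 < 5.024, fail to reject the null hypothesis of independence at α = 0.025.

0.321; fail to reject H₀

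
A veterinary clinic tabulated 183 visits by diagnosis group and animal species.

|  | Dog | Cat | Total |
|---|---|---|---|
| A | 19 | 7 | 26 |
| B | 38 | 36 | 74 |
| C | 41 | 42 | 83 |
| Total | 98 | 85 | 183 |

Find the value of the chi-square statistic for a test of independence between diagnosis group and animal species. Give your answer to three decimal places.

4.705

Grand total N = 183.
Expected counts (row total × column total / N):
  A, Dog: 26×98/183 = 13.9235
  A, Cat: 26×85/183 = 12.0765
  B, Dog: 74×98/183 = 39.6284
  B, Cat: 74×85/183 = 34.3716
  C, Dog: 83×98/183 = 44.4481
  C, Cat: 83×85/183 = 38.5519
Contributions (O − E)²/E:
  (19 − 13.9235)²/13.9235 = 1.8509
  (7 − 12.0765)²/12.0765 = 2.1340
  (38 − 39.6284)²/39.6284 = 0.0669
  (36 − 34.3716)²/34.3716 = 0.0771
  (41 − 44.4481)²/44.4481 = 0.2675
  (42 − 38.5519)²/38.5519 = 0.3084
χ² = 1.8509 + 2.1340 + 0.0669 + 0.0771 + 0.2675 + 0.3084 = 4.705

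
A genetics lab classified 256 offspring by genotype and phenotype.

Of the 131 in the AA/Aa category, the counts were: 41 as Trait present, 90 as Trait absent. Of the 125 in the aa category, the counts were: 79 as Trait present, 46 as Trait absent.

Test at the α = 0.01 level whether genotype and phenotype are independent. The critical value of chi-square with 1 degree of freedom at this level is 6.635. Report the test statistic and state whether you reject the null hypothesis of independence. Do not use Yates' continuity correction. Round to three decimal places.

26.142; reject H₀

Row totals: 131, 125. Column totals: 120, 136. Grand total N = 256.
Expected counts (row total × column total / N):
  AA/Aa, Trait present: 131×120/256 = 61.40625
  AA/Aa, Trait absent: 131×136/256 = 69.59375
  aa, Trait present: 125×120/256 = 58.59375
  aa, Trait absent: 125×136/256 = 66.40625
Contributions (O − E)²/E:
  (41 − 61.40625)²/61.40625 = 6.7813
  (90 − 69.59375)²/69.59375 = 5.9835
  (79 − 58.59375)²/58.59375 = 7.1068
  (46 − 66.40625)²/66.40625 = 6.2707
χ² = 6.7813 + 5.9835 + 7.1068 + 6.2707 = 26.142
df = (2−1)(2−1) = 1. Since 26.142 > 6.635, reject the null hypothesis of independence at α = 0.01.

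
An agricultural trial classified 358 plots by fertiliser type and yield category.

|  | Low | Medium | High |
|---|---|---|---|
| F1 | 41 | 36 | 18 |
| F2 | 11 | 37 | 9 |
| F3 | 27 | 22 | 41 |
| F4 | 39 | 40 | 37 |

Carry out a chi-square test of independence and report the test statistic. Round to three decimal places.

Row totals: 95, 57, 90, 116. Column totals: 118, 135, 105. Grand total N = 358.
Expected counts (row total × column total / N):
  F1, Low: 95×118/358 = 31.3128
  F1, Medium: 95×135/358 = 35.8240
  F1, High: 95×105/358 = 27.8631
  F2, Low: 57×118/358 = 18.7877
  F2, Medium: 57×135/358 = 21.4944
  F2, High: 57×105/358 = 16.7179
  F3, Low: 90×118/358 = 29.6648
  F3, Medium: 90×135/358 = 33.9385
  F3, High: 90×105/358 = 26.3966
  F4, Low: 116×118/358 = 38.2346
  F4, Medium: 116×135/358 = 43.7430
  F4, High: 116×105/358 = 34.0223
Contributions (O − E)²/E:
  (41 − 31.3128)²/31.3128 = 2.9969
  (36 − 35.8240)²/35.8240 = 0.0009
  (18 − 27.8631)²/27.8631 = 3.4914
  (11 − 18.7877)²/18.7877 = 3.2281
  (37 − 21.4944)²/21.4944 = 11.1854
  (9 − 16.7179)²/16.7179 = 3.5630
  (27 − 29.6648)²/29.6648 = 0.2394
  (22 − 33.9385)²/33.9385 = 4.1996
  (41 − 26.3966)²/26.3966 = 8.0790
  (39 − 38.2346)²/38.2346 = 0.0153
  (40 − 43.7430)²/43.7430 = 0.3203
  (37 − 34.0223)²/34.0223 = 0.2606
χ² = 2.9969 + 0.0009 + 3.4914 + 3.2281 + 11.1854 + 3.5630 + 0.2394 + 4.1996 + 8.0790 + 0.0153 + 0.3203 + 0.2606 = 37.580

37.580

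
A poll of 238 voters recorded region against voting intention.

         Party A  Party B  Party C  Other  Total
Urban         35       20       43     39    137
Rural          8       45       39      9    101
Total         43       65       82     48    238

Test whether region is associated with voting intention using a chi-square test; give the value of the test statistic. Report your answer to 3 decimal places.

41.007

Grand total N = 238.
Expected counts (row total × column total / N):
  Urban, Party A: 137×43/238 = 24.7521
  Urban, Party B: 137×65/238 = 37.4160
  Urban, Party C: 137×82/238 = 47.2017
  Urban, Other: 137×48/238 = 27.6303
  Rural, Party A: 101×43/238 = 18.2479
  Rural, Party B: 101×65/238 = 27.5840
  Rural, Party C: 101×82/238 = 34.7983
  Rural, Other: 101×48/238 = 20.3697
Contributions (O − E)²/E:
  (35 − 24.7521)²/24.7521 = 4.2429
  (20 − 37.4160)²/37.4160 = 8.1066
  (43 − 47.2017)²/47.2017 = 0.3740
  (39 − 27.6303)²/27.6303 = 4.6786
  (8 − 18.2479)²/18.2479 = 5.7552
  (45 − 27.5840)²/27.5840 = 10.9961
  (39 − 34.7983)²/34.7983 = 0.5073
  (9 − 20.3697)²/20.3697 = 6.3462
χ² = 4.2429 + 8.1066 + 0.3740 + 4.6786 + 5.7552 + 10.9961 + 0.5073 + 6.3462 = 41.007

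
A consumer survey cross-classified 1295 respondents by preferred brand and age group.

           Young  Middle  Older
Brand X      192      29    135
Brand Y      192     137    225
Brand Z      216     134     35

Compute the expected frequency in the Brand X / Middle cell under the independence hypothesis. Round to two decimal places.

Row total (Brand X) = 356; column total (Middle) = 300; grand total N = 1295.
Expected count = (row total × column total) / N = 356 × 300 / 1295 = 82.47.

82.47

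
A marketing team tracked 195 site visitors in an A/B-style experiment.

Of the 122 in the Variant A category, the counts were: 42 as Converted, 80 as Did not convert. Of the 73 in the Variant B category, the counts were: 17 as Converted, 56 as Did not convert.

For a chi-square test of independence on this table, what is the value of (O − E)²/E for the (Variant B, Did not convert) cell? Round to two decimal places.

Row total (Variant B) = 73; column total (Did not convert) = 136; N = 195.
Expected count E = 73 × 136 / 195 = 50.913.
Contribution = (O − E)²/E = (56 − 50.913)² / 50.913 = 0.51.

0.51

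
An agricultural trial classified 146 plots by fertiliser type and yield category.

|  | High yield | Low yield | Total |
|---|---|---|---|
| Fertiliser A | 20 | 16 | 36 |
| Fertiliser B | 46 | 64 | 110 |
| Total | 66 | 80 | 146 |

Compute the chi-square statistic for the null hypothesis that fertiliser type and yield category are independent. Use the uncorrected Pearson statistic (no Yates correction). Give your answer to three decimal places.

2.066

Grand total N = 146.
Expected counts (row total × column total / N):
  Fertiliser A, High yield: 36×66/146 = 16.2740
  Fertiliser A, Low yield: 36×80/146 = 19.7260
  Fertiliser B, High yield: 110×66/146 = 49.7260
  Fertiliser B, Low yield: 110×80/146 = 60.2740
Contributions (O − E)²/E:
  (20 − 16.2740)²/16.2740 = 0.8531
  (16 − 19.7260)²/19.7260 = 0.7038
  (46 − 49.7260)²/49.7260 = 0.2792
  (64 − 60.2740)²/60.2740 = 0.2303
χ² = 0.8531 + 0.7038 + 0.2792 + 0.2303 = 2.066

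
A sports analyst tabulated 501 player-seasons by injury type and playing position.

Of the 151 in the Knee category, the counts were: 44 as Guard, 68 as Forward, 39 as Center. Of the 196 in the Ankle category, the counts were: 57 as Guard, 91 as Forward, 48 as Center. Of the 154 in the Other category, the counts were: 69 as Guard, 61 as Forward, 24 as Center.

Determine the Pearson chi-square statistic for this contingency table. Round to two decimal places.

Row totals: 151, 196, 154. Column totals: 170, 220, 111. Grand total N = 501.
Expected counts (row total × column total / N):
  Knee, Guard: 151×170/501 = 51.238
  Knee, Forward: 151×220/501 = 66.307
  Knee, Center: 151×111/501 = 33.455
  Ankle, Guard: 196×170/501 = 66.507
  Ankle, Forward: 196×220/501 = 86.068
  Ankle, Center: 196×111/501 = 43.425
  Other, Guard: 154×170/501 = 52.255
  Other, Forward: 154×220/501 = 67.625
  Other, Center: 154×111/501 = 34.120
Contributions (O − E)²/E:
  (44 − 51.238)²/51.238 = 1.0225
  (68 − 66.307)²/66.307 = 0.0432
  (39 − 33.455)²/33.455 = 0.9191
  (57 − 66.507)²/66.507 = 1.3590
  (91 − 86.068)²/86.068 = 0.2826
  (48 − 43.425)²/43.425 = 0.4820
  (69 − 52.255)²/52.255 = 5.3659
  (61 − 67.625)²/67.625 = 0.6490
  (24 − 34.120)²/34.120 = 3.0016
χ² = 1.0225 + 0.0432 + 0.9191 + 1.3590 + 0.2826 + 0.4820 + 5.3659 + 0.6490 + 3.0016 = 13.12

13.12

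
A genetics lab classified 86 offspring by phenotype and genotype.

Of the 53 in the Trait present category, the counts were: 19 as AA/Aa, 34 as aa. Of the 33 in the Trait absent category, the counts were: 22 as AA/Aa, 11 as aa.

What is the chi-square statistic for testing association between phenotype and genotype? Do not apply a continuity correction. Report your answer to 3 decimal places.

Row totals: 53, 33. Column totals: 41, 45. Grand total N = 86.
Expected counts (row total × column total / N):
  Trait present, AA/Aa: 53×41/86 = 25.2674
  Trait present, aa: 53×45/86 = 27.7326
  Trait absent, AA/Aa: 33×41/86 = 15.7326
  Trait absent, aa: 33×45/86 = 17.2674
Contributions (O − E)²/E:
  (19 − 25.2674)²/25.2674 = 1.5546
  (34 − 27.7326)²/27.7326 = 1.4164
  (22 − 15.7326)²/15.7326 = 2.4967
  (11 − 17.2674)²/17.2674 = 2.2748
χ² = 1.5546 + 1.4164 + 2.4967 + 2.2748 = 7.743

7.743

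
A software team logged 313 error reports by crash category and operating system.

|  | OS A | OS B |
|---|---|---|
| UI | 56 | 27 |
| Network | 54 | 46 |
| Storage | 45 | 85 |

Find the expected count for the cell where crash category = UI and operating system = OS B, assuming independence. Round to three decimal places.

41.898

Row total (UI) = 83; column total (OS B) = 158; grand total N = 313.
Expected count = (row total × column total) / N = 83 × 158 / 313 = 41.898.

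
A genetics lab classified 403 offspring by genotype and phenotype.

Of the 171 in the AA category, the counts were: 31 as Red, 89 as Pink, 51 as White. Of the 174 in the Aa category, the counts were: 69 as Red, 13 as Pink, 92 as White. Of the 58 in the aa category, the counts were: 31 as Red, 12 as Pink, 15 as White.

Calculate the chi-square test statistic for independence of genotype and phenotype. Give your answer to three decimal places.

Row totals: 171, 174, 58. Column totals: 131, 114, 158. Grand total N = 403.
Expected counts (row total × column total / N):
  AA, Red: 171×131/403 = 55.58561
  AA, Pink: 171×114/403 = 48.37221
  AA, White: 171×158/403 = 67.04218
  Aa, Red: 174×131/403 = 56.56079
  Aa, Pink: 174×114/403 = 49.22084
  Aa, White: 174×158/403 = 68.21836
  aa, Red: 58×131/403 = 18.85360
  aa, Pink: 58×114/403 = 16.40695
  aa, White: 58×158/403 = 22.73945
Contributions (O − E)²/E:
  (31 − 55.58561)²/55.58561 = 10.8743
  (89 − 48.37221)²/48.37221 = 34.1233
  (51 − 67.04218)²/67.04218 = 3.8387
  (69 − 56.56079)²/56.56079 = 2.7357
  (13 − 49.22084)²/49.22084 = 26.6543
  (92 − 68.21836)²/68.21836 = 8.2905
  (31 − 18.85360)²/18.85360 = 7.8253
  (12 − 16.40695)²/16.40695 = 1.1837
  (15 − 22.73945)²/22.73945 = 2.6341
χ² = 10.8743 + 34.1233 + 3.8387 + 2.7357 + 26.6543 + 8.2905 + 7.8253 + 1.1837 + 2.6341 = 98.160

98.160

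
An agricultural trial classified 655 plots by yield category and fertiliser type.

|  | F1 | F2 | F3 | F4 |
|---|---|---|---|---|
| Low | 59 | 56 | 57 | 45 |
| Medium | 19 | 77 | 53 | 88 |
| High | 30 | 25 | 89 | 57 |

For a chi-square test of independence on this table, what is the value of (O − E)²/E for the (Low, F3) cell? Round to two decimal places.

1.21

Row total (Low) = 217; column total (F3) = 199; N = 655.
Expected count E = 217 × 199 / 655 = 65.928.
Contribution = (O − E)²/E = (57 − 65.928)² / 65.928 = 1.21.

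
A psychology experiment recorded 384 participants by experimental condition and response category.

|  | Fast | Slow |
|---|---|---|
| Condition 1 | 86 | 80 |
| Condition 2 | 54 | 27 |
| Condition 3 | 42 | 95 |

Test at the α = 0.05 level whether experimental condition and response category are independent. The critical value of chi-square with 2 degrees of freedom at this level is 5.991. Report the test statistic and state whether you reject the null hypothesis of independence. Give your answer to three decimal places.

Row totals: 166, 81, 137. Column totals: 182, 202. Grand total N = 384.
Expected counts (row total × column total / N):
  Condition 1, Fast: 166×182/384 = 78.6771
  Condition 1, Slow: 166×202/384 = 87.3229
  Condition 2, Fast: 81×182/384 = 38.3906
  Condition 2, Slow: 81×202/384 = 42.6094
  Condition 3, Fast: 137×182/384 = 64.9323
  Condition 3, Slow: 137×202/384 = 72.0677
Contributions (O − E)²/E:
  (86 − 78.6771)²/78.6771 = 0.6816
  (80 − 87.3229)²/87.3229 = 0.6141
  (54 − 38.3906)²/38.3906 = 6.3467
  (27 − 42.6094)²/42.6094 = 5.7183
  (42 − 64.9323)²/64.9323 = 8.0991
  (95 − 72.0677)²/72.0677 = 7.2972
χ² = 0.6816 + 0.6141 + 6.3467 + 5.7183 + 8.0991 + 7.2972 = 28.757
df = (3−1)(2−1) = 2. Since 28.757 > 5.991, reject the null hypothesis of independence at α = 0.05.

28.757; reject H₀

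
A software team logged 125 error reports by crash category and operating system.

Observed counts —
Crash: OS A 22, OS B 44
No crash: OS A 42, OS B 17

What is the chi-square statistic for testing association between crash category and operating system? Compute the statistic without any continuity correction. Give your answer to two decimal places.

Row totals: 66, 59. Column totals: 64, 61. Grand total N = 125.
Expected counts (row total × column total / N):
  Crash, OS A: 66×64/125 = 33.792
  Crash, OS B: 66×61/125 = 32.208
  No crash, OS A: 59×64/125 = 30.208
  No crash, OS B: 59×61/125 = 28.792
Contributions (O − E)²/E:
  (22 − 33.792)²/33.792 = 4.1149
  (44 − 32.208)²/32.208 = 4.3173
  (42 − 30.208)²/30.208 = 4.6031
  (17 − 28.792)²/28.792 = 4.8295
χ² = 4.1149 + 4.3173 + 4.6031 + 4.8295 = 17.86

17.86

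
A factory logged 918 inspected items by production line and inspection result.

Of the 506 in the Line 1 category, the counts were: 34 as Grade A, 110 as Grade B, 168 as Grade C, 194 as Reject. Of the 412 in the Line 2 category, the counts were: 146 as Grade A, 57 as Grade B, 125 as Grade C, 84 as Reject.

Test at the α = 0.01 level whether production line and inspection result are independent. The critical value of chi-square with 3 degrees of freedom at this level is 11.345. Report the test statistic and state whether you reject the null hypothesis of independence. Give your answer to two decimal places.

Row totals: 506, 412. Column totals: 180, 167, 293, 278. Grand total N = 918.
Expected counts (row total × column total / N):
  Line 1, Grade A: 506×180/918 = 99.216
  Line 1, Grade B: 506×167/918 = 92.050
  Line 1, Grade C: 506×293/918 = 161.501
  Line 1, Reject: 506×278/918 = 153.233
  Line 2, Grade A: 412×180/918 = 80.784
  Line 2, Grade B: 412×167/918 = 74.950
  Line 2, Grade C: 412×293/918 = 131.499
  Line 2, Reject: 412×278/918 = 124.767
Contributions (O − E)²/E:
  (34 − 99.216)²/99.216 = 42.8673
  (110 − 92.050)²/92.050 = 3.5003
  (168 − 161.501)²/161.501 = 0.2615
  (194 − 153.233)²/153.233 = 10.8459
  (146 − 80.784)²/80.784 = 52.6481
  (57 − 74.950)²/74.950 = 4.2989
  (125 − 131.499)²/131.499 = 0.3212
  (84 − 124.767)²/124.767 = 13.3204
χ² = 42.8673 + 3.5003 + 0.2615 + 10.8459 + 52.6481 + 4.2989 + 0.3212 + 13.3204 = 128.06
df = (2−1)(4−1) = 3. Since 128.06 > 11.345, reject the null hypothesis of independence at α = 0.01.

128.06; reject H₀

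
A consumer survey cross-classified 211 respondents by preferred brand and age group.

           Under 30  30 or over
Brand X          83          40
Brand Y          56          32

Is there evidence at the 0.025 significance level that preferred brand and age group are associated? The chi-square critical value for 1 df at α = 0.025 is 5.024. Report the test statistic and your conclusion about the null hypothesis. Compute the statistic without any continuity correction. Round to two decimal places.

0.34; fail to reject H₀

Row totals: 123, 88. Column totals: 139, 72. Grand total N = 211.
Expected counts (row total × column total / N):
  Brand X, Under 30: 123×139/211 = 81.028
  Brand X, 30 or over: 123×72/211 = 41.972
  Brand Y, Under 30: 88×139/211 = 57.972
  Brand Y, 30 or over: 88×72/211 = 30.028
Contributions (O − E)²/E:
  (83 − 81.028)²/81.028 = 0.0480
  (40 − 41.972)²/41.972 = 0.0927
  (56 − 57.972)²/57.972 = 0.0671
  (32 − 30.028)²/30.028 = 0.1295
χ² = 0.0480 + 0.0927 + 0.0671 + 0.1295 = 0.34
df = (2−1)(2−1) = 1. Since 0.34 < 5.024, fail to reject the null hypothesis of independence at α = 0.025.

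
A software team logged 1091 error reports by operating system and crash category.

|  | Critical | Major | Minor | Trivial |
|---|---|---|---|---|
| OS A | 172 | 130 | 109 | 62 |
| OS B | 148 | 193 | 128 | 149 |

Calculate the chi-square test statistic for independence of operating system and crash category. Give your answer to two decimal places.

Row totals: 473, 618. Column totals: 320, 323, 237, 211. Grand total N = 1091.
Expected counts (row total × column total / N):
  OS A, Critical: 473×320/1091 = 138.735
  OS A, Major: 473×323/1091 = 140.036
  OS A, Minor: 473×237/1091 = 102.751
  OS A, Trivial: 473×211/1091 = 91.478
  OS B, Critical: 618×320/1091 = 181.265
  OS B, Major: 618×323/1091 = 182.964
  OS B, Minor: 618×237/1091 = 134.249
  OS B, Trivial: 618×211/1091 = 119.522
Contributions (O − E)²/E:
  (172 − 138.735)²/138.735 = 7.9761
  (130 − 140.036)²/140.036 = 0.7193
  (109 − 102.751)²/102.751 = 0.3800
  (62 − 91.478)²/91.478 = 9.4990
  (148 − 181.265)²/181.265 = 6.1047
  (193 − 182.964)²/182.964 = 0.5505
  (128 − 134.249)²/134.249 = 0.2909
  (149 − 119.522)²/119.522 = 7.2702
χ² = 7.9761 + 0.7193 + 0.3800 + 9.4990 + 6.1047 + 0.5505 + 0.2909 + 7.2702 = 32.79

32.79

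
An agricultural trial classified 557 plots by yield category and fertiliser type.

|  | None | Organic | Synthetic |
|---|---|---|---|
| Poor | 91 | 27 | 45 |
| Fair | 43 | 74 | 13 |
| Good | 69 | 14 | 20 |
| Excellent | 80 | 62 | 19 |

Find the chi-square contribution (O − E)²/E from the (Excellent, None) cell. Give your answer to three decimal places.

Row total (Excellent) = 161; column total (None) = 283; N = 557.
Expected count E = 161 × 283 / 557 = 81.8007.
Contribution = (O − E)²/E = (80 − 81.8007)² / 81.8007 = 0.040.

0.040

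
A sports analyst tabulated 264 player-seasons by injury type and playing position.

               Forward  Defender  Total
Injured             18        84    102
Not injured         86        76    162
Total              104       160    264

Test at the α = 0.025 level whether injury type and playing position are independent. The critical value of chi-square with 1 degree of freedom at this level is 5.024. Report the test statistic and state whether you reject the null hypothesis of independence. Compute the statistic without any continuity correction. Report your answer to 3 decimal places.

32.926; reject H₀

Grand total N = 264.
Expected counts (row total × column total / N):
  Injured, Forward: 102×104/264 = 40.1818
  Injured, Defender: 102×160/264 = 61.8182
  Not injured, Forward: 162×104/264 = 63.8182
  Not injured, Defender: 162×160/264 = 98.1818
Contributions (O − E)²/E:
  (18 − 40.1818)²/40.1818 = 12.2452
  (84 − 61.8182)²/61.8182 = 7.9593
  (86 − 63.8182)²/63.8182 = 7.7099
  (76 − 98.1818)²/98.1818 = 5.0114
χ² = 12.2452 + 7.9593 + 7.7099 + 5.0114 = 32.926
df = (2−1)(2−1) = 1. Since 32.926 > 5.024, reject the null hypothesis of independence at α = 0.025.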